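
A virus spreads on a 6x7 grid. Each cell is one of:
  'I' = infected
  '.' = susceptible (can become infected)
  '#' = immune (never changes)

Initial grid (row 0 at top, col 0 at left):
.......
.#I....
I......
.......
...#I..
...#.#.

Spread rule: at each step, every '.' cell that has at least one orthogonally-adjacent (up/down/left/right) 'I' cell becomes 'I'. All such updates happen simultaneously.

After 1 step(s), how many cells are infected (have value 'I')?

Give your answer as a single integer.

Answer: 12

Derivation:
Step 0 (initial): 3 infected
Step 1: +9 new -> 12 infected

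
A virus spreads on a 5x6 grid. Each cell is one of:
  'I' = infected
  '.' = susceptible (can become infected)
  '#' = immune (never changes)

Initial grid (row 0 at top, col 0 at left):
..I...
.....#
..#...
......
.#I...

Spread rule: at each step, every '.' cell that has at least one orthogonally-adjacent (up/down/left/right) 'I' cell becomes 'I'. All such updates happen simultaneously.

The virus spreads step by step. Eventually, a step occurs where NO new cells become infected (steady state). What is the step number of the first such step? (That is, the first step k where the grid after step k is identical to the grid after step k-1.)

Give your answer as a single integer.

Answer: 6

Derivation:
Step 0 (initial): 2 infected
Step 1: +5 new -> 7 infected
Step 2: +7 new -> 14 infected
Step 3: +8 new -> 22 infected
Step 4: +4 new -> 26 infected
Step 5: +1 new -> 27 infected
Step 6: +0 new -> 27 infected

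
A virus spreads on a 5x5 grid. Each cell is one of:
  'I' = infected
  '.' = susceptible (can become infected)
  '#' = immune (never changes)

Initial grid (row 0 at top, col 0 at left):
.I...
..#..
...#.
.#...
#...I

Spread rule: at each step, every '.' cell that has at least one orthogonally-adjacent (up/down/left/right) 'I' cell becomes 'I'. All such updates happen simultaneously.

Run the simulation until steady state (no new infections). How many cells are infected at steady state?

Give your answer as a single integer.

Step 0 (initial): 2 infected
Step 1: +5 new -> 7 infected
Step 2: +6 new -> 13 infected
Step 3: +7 new -> 20 infected
Step 4: +1 new -> 21 infected
Step 5: +0 new -> 21 infected

Answer: 21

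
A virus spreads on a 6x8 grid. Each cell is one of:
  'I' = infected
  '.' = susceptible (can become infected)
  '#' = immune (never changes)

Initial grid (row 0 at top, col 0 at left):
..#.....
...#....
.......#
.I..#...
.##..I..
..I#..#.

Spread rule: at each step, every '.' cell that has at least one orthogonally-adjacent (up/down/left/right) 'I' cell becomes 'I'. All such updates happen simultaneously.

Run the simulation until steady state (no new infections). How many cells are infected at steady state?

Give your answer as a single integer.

Answer: 40

Derivation:
Step 0 (initial): 3 infected
Step 1: +8 new -> 11 infected
Step 2: +11 new -> 22 infected
Step 3: +9 new -> 31 infected
Step 4: +4 new -> 35 infected
Step 5: +3 new -> 38 infected
Step 6: +2 new -> 40 infected
Step 7: +0 new -> 40 infected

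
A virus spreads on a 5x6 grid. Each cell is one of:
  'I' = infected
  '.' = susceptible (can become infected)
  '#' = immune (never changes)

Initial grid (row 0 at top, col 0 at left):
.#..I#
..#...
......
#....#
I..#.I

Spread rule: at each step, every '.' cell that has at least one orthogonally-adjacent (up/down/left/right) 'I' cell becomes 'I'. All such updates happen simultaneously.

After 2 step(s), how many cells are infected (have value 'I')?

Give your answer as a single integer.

Step 0 (initial): 3 infected
Step 1: +4 new -> 7 infected
Step 2: +7 new -> 14 infected

Answer: 14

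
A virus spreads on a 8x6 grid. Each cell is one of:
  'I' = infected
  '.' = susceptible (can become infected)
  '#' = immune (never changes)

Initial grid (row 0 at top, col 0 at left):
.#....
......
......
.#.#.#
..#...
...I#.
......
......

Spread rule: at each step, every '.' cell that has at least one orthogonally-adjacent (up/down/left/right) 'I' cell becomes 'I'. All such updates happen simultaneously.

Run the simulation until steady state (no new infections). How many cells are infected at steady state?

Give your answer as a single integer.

Answer: 42

Derivation:
Step 0 (initial): 1 infected
Step 1: +3 new -> 4 infected
Step 2: +5 new -> 9 infected
Step 3: +8 new -> 17 infected
Step 4: +6 new -> 23 infected
Step 5: +5 new -> 28 infected
Step 6: +5 new -> 33 infected
Step 7: +6 new -> 39 infected
Step 8: +3 new -> 42 infected
Step 9: +0 new -> 42 infected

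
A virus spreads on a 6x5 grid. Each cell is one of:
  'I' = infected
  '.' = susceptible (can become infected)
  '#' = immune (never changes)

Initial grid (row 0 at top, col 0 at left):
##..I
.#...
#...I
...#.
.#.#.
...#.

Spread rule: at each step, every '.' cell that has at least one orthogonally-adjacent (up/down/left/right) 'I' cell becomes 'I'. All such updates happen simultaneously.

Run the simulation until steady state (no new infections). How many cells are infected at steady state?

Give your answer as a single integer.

Answer: 21

Derivation:
Step 0 (initial): 2 infected
Step 1: +4 new -> 6 infected
Step 2: +4 new -> 10 infected
Step 3: +4 new -> 14 infected
Step 4: +2 new -> 16 infected
Step 5: +2 new -> 18 infected
Step 6: +2 new -> 20 infected
Step 7: +1 new -> 21 infected
Step 8: +0 new -> 21 infected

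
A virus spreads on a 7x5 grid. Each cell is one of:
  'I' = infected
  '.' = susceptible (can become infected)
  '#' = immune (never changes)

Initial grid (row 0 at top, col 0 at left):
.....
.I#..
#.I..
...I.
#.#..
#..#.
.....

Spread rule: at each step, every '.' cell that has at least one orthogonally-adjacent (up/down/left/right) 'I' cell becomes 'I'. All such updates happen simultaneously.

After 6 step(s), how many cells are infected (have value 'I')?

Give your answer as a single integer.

Step 0 (initial): 3 infected
Step 1: +7 new -> 10 infected
Step 2: +6 new -> 16 infected
Step 3: +5 new -> 21 infected
Step 4: +3 new -> 24 infected
Step 5: +3 new -> 27 infected
Step 6: +2 new -> 29 infected

Answer: 29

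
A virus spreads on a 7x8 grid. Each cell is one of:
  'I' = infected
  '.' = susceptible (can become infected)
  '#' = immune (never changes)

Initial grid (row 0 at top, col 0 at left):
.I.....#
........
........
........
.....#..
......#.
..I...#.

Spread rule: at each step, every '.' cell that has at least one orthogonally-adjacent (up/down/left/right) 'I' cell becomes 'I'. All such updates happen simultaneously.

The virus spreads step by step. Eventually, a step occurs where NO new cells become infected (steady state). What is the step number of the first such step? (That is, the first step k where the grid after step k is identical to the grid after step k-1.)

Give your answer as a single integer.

Answer: 12

Derivation:
Step 0 (initial): 2 infected
Step 1: +6 new -> 8 infected
Step 2: +9 new -> 17 infected
Step 3: +11 new -> 28 infected
Step 4: +8 new -> 36 infected
Step 5: +4 new -> 40 infected
Step 6: +3 new -> 43 infected
Step 7: +3 new -> 46 infected
Step 8: +3 new -> 49 infected
Step 9: +1 new -> 50 infected
Step 10: +1 new -> 51 infected
Step 11: +1 new -> 52 infected
Step 12: +0 new -> 52 infected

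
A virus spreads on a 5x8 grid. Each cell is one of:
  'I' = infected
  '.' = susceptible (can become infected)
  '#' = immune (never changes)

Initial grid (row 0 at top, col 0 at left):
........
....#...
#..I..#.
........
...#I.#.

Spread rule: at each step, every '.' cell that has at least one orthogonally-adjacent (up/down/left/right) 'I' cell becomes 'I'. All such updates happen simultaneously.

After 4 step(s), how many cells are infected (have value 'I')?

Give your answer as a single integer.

Answer: 28

Derivation:
Step 0 (initial): 2 infected
Step 1: +6 new -> 8 infected
Step 2: +6 new -> 14 infected
Step 3: +7 new -> 21 infected
Step 4: +7 new -> 28 infected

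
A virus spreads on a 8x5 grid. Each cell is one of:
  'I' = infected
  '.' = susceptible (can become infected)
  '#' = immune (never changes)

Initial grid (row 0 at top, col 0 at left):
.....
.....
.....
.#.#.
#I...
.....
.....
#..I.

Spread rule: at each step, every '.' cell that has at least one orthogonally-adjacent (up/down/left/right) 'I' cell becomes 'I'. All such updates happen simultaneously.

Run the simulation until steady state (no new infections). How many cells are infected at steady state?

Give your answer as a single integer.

Answer: 36

Derivation:
Step 0 (initial): 2 infected
Step 1: +5 new -> 7 infected
Step 2: +9 new -> 16 infected
Step 3: +4 new -> 20 infected
Step 4: +4 new -> 24 infected
Step 5: +5 new -> 29 infected
Step 6: +5 new -> 34 infected
Step 7: +2 new -> 36 infected
Step 8: +0 new -> 36 infected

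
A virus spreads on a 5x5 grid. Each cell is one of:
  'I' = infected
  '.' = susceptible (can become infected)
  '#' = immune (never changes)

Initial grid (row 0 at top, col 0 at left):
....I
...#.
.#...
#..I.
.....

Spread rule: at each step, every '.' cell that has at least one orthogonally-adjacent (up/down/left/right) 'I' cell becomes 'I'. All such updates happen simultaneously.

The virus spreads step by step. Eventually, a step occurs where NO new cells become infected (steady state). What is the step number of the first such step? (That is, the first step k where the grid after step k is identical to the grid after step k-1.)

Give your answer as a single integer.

Step 0 (initial): 2 infected
Step 1: +6 new -> 8 infected
Step 2: +6 new -> 14 infected
Step 3: +3 new -> 17 infected
Step 4: +3 new -> 20 infected
Step 5: +1 new -> 21 infected
Step 6: +1 new -> 22 infected
Step 7: +0 new -> 22 infected

Answer: 7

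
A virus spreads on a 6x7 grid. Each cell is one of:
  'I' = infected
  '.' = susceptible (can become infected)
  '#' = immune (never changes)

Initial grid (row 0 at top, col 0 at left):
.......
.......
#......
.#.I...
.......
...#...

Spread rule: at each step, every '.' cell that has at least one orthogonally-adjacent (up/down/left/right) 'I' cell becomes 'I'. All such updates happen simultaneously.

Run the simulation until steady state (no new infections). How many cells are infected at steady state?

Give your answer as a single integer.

Step 0 (initial): 1 infected
Step 1: +4 new -> 5 infected
Step 2: +6 new -> 11 infected
Step 3: +10 new -> 21 infected
Step 4: +9 new -> 30 infected
Step 5: +7 new -> 37 infected
Step 6: +2 new -> 39 infected
Step 7: +0 new -> 39 infected

Answer: 39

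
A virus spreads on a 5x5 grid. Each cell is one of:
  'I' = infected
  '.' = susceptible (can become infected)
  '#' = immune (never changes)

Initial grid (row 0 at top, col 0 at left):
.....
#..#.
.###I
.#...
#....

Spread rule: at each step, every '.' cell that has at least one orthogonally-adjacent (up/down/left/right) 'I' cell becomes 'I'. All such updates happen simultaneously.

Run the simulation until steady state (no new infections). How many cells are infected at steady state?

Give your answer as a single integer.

Answer: 16

Derivation:
Step 0 (initial): 1 infected
Step 1: +2 new -> 3 infected
Step 2: +3 new -> 6 infected
Step 3: +3 new -> 9 infected
Step 4: +2 new -> 11 infected
Step 5: +3 new -> 14 infected
Step 6: +2 new -> 16 infected
Step 7: +0 new -> 16 infected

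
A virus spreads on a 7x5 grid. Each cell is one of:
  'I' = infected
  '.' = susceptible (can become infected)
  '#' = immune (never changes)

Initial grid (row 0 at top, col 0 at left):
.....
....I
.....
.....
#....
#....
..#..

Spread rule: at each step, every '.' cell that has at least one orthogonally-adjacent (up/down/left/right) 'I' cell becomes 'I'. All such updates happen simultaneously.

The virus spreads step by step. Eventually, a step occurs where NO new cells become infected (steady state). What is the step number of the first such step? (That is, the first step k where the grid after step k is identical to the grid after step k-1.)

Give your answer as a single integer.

Step 0 (initial): 1 infected
Step 1: +3 new -> 4 infected
Step 2: +4 new -> 8 infected
Step 3: +5 new -> 13 infected
Step 4: +6 new -> 19 infected
Step 5: +6 new -> 25 infected
Step 6: +4 new -> 29 infected
Step 7: +1 new -> 30 infected
Step 8: +1 new -> 31 infected
Step 9: +1 new -> 32 infected
Step 10: +0 new -> 32 infected

Answer: 10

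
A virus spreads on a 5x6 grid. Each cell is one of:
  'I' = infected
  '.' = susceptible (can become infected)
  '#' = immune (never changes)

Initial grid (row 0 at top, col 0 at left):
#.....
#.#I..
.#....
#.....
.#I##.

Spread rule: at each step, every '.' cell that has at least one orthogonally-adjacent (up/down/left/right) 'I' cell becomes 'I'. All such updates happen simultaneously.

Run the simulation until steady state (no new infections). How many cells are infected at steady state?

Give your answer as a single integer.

Answer: 20

Derivation:
Step 0 (initial): 2 infected
Step 1: +4 new -> 6 infected
Step 2: +7 new -> 13 infected
Step 3: +4 new -> 17 infected
Step 4: +2 new -> 19 infected
Step 5: +1 new -> 20 infected
Step 6: +0 new -> 20 infected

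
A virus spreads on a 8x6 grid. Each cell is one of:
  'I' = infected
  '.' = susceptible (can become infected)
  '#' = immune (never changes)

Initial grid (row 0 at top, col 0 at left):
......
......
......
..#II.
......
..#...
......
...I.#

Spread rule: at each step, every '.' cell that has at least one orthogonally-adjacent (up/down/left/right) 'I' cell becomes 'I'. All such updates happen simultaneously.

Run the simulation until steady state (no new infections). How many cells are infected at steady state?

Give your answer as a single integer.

Answer: 45

Derivation:
Step 0 (initial): 3 infected
Step 1: +8 new -> 11 infected
Step 2: +11 new -> 22 infected
Step 3: +10 new -> 32 infected
Step 4: +8 new -> 40 infected
Step 5: +4 new -> 44 infected
Step 6: +1 new -> 45 infected
Step 7: +0 new -> 45 infected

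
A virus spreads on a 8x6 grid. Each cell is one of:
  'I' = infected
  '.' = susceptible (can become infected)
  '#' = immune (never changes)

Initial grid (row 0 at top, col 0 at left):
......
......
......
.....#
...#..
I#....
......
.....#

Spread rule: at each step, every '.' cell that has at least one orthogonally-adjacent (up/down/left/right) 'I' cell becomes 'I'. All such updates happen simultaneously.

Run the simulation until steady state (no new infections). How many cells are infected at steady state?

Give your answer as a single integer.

Step 0 (initial): 1 infected
Step 1: +2 new -> 3 infected
Step 2: +4 new -> 7 infected
Step 3: +5 new -> 12 infected
Step 4: +6 new -> 18 infected
Step 5: +7 new -> 25 infected
Step 6: +7 new -> 32 infected
Step 7: +5 new -> 37 infected
Step 8: +4 new -> 41 infected
Step 9: +2 new -> 43 infected
Step 10: +1 new -> 44 infected
Step 11: +0 new -> 44 infected

Answer: 44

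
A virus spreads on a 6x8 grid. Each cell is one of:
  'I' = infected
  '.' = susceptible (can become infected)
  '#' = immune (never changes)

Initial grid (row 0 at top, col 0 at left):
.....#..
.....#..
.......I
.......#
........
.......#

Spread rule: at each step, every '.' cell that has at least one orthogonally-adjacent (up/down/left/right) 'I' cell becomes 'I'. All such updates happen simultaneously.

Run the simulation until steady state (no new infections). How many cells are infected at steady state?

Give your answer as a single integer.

Answer: 44

Derivation:
Step 0 (initial): 1 infected
Step 1: +2 new -> 3 infected
Step 2: +4 new -> 7 infected
Step 3: +4 new -> 11 infected
Step 4: +6 new -> 17 infected
Step 5: +6 new -> 23 infected
Step 6: +6 new -> 29 infected
Step 7: +6 new -> 35 infected
Step 8: +5 new -> 40 infected
Step 9: +3 new -> 43 infected
Step 10: +1 new -> 44 infected
Step 11: +0 new -> 44 infected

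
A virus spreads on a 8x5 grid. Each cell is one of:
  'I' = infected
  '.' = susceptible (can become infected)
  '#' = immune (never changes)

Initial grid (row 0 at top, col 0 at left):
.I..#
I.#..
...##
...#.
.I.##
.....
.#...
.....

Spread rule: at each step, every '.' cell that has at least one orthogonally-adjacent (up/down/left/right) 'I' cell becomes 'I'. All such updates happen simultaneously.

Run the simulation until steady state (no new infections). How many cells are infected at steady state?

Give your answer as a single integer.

Step 0 (initial): 3 infected
Step 1: +8 new -> 11 infected
Step 2: +6 new -> 17 infected
Step 3: +5 new -> 22 infected
Step 4: +5 new -> 27 infected
Step 5: +3 new -> 30 infected
Step 6: +1 new -> 31 infected
Step 7: +0 new -> 31 infected

Answer: 31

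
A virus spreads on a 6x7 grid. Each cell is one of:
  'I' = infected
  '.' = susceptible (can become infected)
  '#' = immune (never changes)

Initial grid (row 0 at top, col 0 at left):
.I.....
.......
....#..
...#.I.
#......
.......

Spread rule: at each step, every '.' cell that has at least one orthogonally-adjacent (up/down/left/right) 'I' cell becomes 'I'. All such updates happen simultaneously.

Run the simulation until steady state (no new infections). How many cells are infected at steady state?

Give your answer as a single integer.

Step 0 (initial): 2 infected
Step 1: +7 new -> 9 infected
Step 2: +9 new -> 18 infected
Step 3: +11 new -> 29 infected
Step 4: +7 new -> 36 infected
Step 5: +2 new -> 38 infected
Step 6: +1 new -> 39 infected
Step 7: +0 new -> 39 infected

Answer: 39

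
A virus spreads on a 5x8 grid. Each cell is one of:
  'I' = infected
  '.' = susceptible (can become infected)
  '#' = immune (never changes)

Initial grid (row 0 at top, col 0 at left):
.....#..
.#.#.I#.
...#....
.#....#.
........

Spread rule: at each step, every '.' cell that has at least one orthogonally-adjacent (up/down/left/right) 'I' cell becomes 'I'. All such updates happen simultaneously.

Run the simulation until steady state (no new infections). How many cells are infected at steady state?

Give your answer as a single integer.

Answer: 33

Derivation:
Step 0 (initial): 1 infected
Step 1: +2 new -> 3 infected
Step 2: +4 new -> 7 infected
Step 3: +4 new -> 11 infected
Step 4: +6 new -> 17 infected
Step 5: +6 new -> 23 infected
Step 6: +4 new -> 27 infected
Step 7: +3 new -> 30 infected
Step 8: +2 new -> 32 infected
Step 9: +1 new -> 33 infected
Step 10: +0 new -> 33 infected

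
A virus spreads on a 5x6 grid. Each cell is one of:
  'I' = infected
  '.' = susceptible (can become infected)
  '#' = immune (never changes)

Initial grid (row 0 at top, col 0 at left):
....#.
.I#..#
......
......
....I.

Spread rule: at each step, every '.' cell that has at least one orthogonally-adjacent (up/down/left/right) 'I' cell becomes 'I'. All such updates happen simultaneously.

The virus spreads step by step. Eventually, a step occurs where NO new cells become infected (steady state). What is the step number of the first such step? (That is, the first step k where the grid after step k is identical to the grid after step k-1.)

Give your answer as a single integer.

Step 0 (initial): 2 infected
Step 1: +6 new -> 8 infected
Step 2: +9 new -> 17 infected
Step 3: +7 new -> 24 infected
Step 4: +2 new -> 26 infected
Step 5: +0 new -> 26 infected

Answer: 5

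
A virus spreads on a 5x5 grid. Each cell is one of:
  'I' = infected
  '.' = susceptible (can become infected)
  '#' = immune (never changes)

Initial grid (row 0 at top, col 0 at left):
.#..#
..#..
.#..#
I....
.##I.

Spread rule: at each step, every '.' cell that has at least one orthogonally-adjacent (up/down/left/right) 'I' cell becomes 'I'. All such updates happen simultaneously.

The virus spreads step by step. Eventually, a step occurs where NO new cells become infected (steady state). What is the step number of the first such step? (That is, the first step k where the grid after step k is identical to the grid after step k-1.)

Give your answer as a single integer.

Step 0 (initial): 2 infected
Step 1: +5 new -> 7 infected
Step 2: +4 new -> 11 infected
Step 3: +4 new -> 15 infected
Step 4: +2 new -> 17 infected
Step 5: +1 new -> 18 infected
Step 6: +0 new -> 18 infected

Answer: 6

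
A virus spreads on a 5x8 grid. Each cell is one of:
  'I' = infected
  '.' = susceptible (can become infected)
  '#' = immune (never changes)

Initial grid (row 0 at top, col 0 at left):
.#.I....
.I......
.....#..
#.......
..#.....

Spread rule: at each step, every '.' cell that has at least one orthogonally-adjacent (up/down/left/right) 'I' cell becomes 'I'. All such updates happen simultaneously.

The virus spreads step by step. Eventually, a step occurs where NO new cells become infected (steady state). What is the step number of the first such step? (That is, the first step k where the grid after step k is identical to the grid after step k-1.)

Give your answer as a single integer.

Step 0 (initial): 2 infected
Step 1: +6 new -> 8 infected
Step 2: +7 new -> 15 infected
Step 3: +6 new -> 21 infected
Step 4: +5 new -> 26 infected
Step 5: +4 new -> 30 infected
Step 6: +3 new -> 33 infected
Step 7: +2 new -> 35 infected
Step 8: +1 new -> 36 infected
Step 9: +0 new -> 36 infected

Answer: 9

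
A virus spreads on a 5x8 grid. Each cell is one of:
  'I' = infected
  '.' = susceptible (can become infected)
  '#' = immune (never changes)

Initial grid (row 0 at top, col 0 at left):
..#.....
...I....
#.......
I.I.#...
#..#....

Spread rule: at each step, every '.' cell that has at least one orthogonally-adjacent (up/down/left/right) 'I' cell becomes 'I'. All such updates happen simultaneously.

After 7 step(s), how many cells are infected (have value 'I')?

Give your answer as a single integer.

Step 0 (initial): 3 infected
Step 1: +8 new -> 11 infected
Step 2: +6 new -> 17 infected
Step 3: +5 new -> 22 infected
Step 4: +5 new -> 27 infected
Step 5: +4 new -> 31 infected
Step 6: +3 new -> 34 infected
Step 7: +1 new -> 35 infected

Answer: 35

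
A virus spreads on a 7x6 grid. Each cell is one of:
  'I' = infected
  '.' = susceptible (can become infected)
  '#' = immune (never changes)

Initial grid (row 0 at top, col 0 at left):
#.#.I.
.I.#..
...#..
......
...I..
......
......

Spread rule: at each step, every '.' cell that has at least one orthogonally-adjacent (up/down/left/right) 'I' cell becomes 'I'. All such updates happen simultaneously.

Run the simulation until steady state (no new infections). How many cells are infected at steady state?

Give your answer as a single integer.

Answer: 38

Derivation:
Step 0 (initial): 3 infected
Step 1: +11 new -> 14 infected
Step 2: +12 new -> 26 infected
Step 3: +8 new -> 34 infected
Step 4: +3 new -> 37 infected
Step 5: +1 new -> 38 infected
Step 6: +0 new -> 38 infected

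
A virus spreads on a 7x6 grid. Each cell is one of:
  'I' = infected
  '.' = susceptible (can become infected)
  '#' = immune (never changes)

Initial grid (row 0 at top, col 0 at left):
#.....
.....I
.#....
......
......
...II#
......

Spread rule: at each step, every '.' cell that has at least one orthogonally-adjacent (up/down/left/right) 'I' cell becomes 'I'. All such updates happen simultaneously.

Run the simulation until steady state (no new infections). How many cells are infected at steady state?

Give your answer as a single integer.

Answer: 39

Derivation:
Step 0 (initial): 3 infected
Step 1: +8 new -> 11 infected
Step 2: +11 new -> 22 infected
Step 3: +7 new -> 29 infected
Step 4: +6 new -> 35 infected
Step 5: +3 new -> 38 infected
Step 6: +1 new -> 39 infected
Step 7: +0 new -> 39 infected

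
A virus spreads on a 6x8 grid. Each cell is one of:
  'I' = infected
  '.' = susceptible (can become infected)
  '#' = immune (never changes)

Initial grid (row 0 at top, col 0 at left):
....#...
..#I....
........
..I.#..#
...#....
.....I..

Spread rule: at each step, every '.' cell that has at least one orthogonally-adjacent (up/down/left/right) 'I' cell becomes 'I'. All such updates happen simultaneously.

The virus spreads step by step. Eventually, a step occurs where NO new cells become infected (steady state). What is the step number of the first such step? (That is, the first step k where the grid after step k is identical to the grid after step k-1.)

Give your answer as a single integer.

Answer: 6

Derivation:
Step 0 (initial): 3 infected
Step 1: +10 new -> 13 infected
Step 2: +12 new -> 25 infected
Step 3: +10 new -> 35 infected
Step 4: +6 new -> 41 infected
Step 5: +2 new -> 43 infected
Step 6: +0 new -> 43 infected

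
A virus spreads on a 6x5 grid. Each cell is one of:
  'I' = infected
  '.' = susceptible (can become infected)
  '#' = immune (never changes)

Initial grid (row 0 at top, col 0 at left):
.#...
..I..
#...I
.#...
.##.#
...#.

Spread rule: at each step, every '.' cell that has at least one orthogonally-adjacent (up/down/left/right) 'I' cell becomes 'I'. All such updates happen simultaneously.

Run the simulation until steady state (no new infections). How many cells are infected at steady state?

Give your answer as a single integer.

Answer: 17

Derivation:
Step 0 (initial): 2 infected
Step 1: +7 new -> 9 infected
Step 2: +6 new -> 15 infected
Step 3: +2 new -> 17 infected
Step 4: +0 new -> 17 infected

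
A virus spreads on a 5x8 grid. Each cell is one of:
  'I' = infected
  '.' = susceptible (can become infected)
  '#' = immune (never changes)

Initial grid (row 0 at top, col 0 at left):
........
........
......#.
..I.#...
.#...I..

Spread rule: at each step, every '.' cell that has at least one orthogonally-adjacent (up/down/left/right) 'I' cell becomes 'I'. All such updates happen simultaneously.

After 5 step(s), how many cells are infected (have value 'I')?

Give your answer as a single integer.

Answer: 36

Derivation:
Step 0 (initial): 2 infected
Step 1: +7 new -> 9 infected
Step 2: +8 new -> 17 infected
Step 3: +8 new -> 25 infected
Step 4: +7 new -> 32 infected
Step 5: +4 new -> 36 infected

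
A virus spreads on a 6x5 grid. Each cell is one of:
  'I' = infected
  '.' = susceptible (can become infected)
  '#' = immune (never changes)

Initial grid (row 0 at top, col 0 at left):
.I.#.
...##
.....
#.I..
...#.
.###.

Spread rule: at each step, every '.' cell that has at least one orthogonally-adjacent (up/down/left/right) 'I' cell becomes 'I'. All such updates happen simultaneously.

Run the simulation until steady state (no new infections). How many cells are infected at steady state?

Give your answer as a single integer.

Answer: 21

Derivation:
Step 0 (initial): 2 infected
Step 1: +7 new -> 9 infected
Step 2: +6 new -> 15 infected
Step 3: +4 new -> 19 infected
Step 4: +2 new -> 21 infected
Step 5: +0 new -> 21 infected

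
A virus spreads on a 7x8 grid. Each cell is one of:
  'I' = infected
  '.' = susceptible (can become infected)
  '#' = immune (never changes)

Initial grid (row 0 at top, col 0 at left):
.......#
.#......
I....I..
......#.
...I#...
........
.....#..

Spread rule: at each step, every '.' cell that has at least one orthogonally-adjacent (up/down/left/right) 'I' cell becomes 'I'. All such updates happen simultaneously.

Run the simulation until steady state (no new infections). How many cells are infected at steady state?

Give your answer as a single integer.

Answer: 51

Derivation:
Step 0 (initial): 3 infected
Step 1: +10 new -> 13 infected
Step 2: +16 new -> 29 infected
Step 3: +13 new -> 42 infected
Step 4: +6 new -> 48 infected
Step 5: +2 new -> 50 infected
Step 6: +1 new -> 51 infected
Step 7: +0 new -> 51 infected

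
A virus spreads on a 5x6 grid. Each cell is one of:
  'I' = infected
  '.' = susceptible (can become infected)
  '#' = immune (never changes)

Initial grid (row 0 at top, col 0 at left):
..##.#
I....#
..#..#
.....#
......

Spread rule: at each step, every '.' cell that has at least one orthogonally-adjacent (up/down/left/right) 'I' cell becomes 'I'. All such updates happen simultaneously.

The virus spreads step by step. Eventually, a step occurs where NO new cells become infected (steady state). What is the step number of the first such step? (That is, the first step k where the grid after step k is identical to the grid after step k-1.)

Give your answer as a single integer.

Step 0 (initial): 1 infected
Step 1: +3 new -> 4 infected
Step 2: +4 new -> 8 infected
Step 3: +3 new -> 11 infected
Step 4: +4 new -> 15 infected
Step 5: +4 new -> 19 infected
Step 6: +2 new -> 21 infected
Step 7: +1 new -> 22 infected
Step 8: +1 new -> 23 infected
Step 9: +0 new -> 23 infected

Answer: 9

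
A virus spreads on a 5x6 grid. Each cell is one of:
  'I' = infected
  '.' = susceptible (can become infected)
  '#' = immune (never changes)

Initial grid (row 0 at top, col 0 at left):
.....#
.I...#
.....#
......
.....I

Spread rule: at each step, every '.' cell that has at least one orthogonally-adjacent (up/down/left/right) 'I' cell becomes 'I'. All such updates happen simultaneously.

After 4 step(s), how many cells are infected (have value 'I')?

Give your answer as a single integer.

Answer: 27

Derivation:
Step 0 (initial): 2 infected
Step 1: +6 new -> 8 infected
Step 2: +8 new -> 16 infected
Step 3: +9 new -> 25 infected
Step 4: +2 new -> 27 infected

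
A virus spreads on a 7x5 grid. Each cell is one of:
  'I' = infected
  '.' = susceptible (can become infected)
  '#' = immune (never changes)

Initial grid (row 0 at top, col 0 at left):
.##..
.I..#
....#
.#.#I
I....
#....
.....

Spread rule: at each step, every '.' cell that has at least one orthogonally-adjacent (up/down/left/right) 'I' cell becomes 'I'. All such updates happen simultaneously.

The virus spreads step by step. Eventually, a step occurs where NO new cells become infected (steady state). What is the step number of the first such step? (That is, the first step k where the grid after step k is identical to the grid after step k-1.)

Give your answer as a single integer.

Step 0 (initial): 3 infected
Step 1: +6 new -> 9 infected
Step 2: +8 new -> 17 infected
Step 3: +7 new -> 24 infected
Step 4: +4 new -> 28 infected
Step 5: +0 new -> 28 infected

Answer: 5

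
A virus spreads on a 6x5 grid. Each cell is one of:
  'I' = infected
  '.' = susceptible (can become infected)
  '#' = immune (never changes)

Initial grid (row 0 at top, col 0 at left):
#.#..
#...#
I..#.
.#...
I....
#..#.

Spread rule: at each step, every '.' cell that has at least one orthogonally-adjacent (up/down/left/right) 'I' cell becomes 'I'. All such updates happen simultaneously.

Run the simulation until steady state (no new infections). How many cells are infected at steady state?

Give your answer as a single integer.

Answer: 22

Derivation:
Step 0 (initial): 2 infected
Step 1: +3 new -> 5 infected
Step 2: +4 new -> 9 infected
Step 3: +5 new -> 14 infected
Step 4: +3 new -> 17 infected
Step 5: +3 new -> 20 infected
Step 6: +2 new -> 22 infected
Step 7: +0 new -> 22 infected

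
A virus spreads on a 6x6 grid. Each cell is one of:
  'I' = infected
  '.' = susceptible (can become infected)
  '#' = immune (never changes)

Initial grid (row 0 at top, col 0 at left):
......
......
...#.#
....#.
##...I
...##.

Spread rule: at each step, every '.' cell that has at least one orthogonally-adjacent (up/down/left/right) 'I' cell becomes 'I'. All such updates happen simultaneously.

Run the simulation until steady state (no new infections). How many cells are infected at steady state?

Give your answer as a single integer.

Answer: 29

Derivation:
Step 0 (initial): 1 infected
Step 1: +3 new -> 4 infected
Step 2: +1 new -> 5 infected
Step 3: +2 new -> 7 infected
Step 4: +2 new -> 9 infected
Step 5: +3 new -> 12 infected
Step 6: +4 new -> 16 infected
Step 7: +4 new -> 20 infected
Step 8: +4 new -> 24 infected
Step 9: +4 new -> 28 infected
Step 10: +1 new -> 29 infected
Step 11: +0 new -> 29 infected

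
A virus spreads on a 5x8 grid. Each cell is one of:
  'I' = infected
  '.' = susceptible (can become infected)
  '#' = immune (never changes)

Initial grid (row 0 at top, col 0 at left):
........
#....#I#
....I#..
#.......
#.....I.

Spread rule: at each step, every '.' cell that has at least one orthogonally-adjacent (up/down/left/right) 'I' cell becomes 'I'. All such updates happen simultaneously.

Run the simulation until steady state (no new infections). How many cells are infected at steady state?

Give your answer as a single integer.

Step 0 (initial): 3 infected
Step 1: +8 new -> 11 infected
Step 2: +10 new -> 21 infected
Step 3: +5 new -> 26 infected
Step 4: +5 new -> 31 infected
Step 5: +2 new -> 33 infected
Step 6: +1 new -> 34 infected
Step 7: +0 new -> 34 infected

Answer: 34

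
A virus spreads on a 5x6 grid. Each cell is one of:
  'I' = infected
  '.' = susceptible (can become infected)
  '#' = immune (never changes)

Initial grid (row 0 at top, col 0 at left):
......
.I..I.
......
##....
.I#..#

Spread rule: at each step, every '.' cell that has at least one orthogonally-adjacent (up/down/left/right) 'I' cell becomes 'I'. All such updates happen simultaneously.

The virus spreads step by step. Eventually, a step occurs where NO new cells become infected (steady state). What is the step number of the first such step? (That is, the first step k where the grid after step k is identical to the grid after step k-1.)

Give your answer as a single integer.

Answer: 5

Derivation:
Step 0 (initial): 3 infected
Step 1: +9 new -> 12 infected
Step 2: +9 new -> 21 infected
Step 3: +4 new -> 25 infected
Step 4: +1 new -> 26 infected
Step 5: +0 new -> 26 infected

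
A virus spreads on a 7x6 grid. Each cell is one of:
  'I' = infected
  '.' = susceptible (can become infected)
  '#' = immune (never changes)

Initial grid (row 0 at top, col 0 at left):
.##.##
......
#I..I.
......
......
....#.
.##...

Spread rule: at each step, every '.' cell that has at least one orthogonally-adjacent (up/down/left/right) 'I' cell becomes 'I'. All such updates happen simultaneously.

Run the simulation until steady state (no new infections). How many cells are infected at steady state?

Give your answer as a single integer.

Step 0 (initial): 2 infected
Step 1: +7 new -> 9 infected
Step 2: +10 new -> 19 infected
Step 3: +7 new -> 26 infected
Step 4: +4 new -> 30 infected
Step 5: +3 new -> 33 infected
Step 6: +1 new -> 34 infected
Step 7: +0 new -> 34 infected

Answer: 34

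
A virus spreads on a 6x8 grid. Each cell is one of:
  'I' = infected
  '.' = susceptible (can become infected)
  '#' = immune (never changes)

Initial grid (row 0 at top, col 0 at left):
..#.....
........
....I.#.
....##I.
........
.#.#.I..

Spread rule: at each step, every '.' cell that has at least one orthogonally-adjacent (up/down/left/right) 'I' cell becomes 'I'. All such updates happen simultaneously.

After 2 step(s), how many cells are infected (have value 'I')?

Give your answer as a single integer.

Step 0 (initial): 3 infected
Step 1: +8 new -> 11 infected
Step 2: +9 new -> 20 infected

Answer: 20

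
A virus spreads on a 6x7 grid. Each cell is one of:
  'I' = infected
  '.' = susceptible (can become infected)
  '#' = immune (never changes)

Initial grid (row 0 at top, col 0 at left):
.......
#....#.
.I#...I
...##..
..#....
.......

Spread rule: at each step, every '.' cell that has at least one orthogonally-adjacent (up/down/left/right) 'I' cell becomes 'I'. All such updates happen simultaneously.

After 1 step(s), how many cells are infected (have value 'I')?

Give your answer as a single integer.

Answer: 8

Derivation:
Step 0 (initial): 2 infected
Step 1: +6 new -> 8 infected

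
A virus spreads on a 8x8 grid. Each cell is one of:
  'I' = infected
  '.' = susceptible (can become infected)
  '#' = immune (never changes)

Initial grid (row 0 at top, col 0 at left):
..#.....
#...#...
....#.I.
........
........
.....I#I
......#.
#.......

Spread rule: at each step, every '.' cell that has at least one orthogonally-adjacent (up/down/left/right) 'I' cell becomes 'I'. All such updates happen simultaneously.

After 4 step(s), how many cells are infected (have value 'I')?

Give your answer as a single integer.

Answer: 37

Derivation:
Step 0 (initial): 3 infected
Step 1: +9 new -> 12 infected
Step 2: +11 new -> 23 infected
Step 3: +8 new -> 31 infected
Step 4: +6 new -> 37 infected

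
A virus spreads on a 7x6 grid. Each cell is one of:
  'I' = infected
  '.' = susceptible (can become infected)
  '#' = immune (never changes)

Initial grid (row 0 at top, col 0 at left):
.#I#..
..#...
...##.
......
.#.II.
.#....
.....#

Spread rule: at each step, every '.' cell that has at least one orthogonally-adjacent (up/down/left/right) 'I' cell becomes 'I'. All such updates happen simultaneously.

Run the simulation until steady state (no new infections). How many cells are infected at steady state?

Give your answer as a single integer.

Step 0 (initial): 3 infected
Step 1: +6 new -> 9 infected
Step 2: +6 new -> 15 infected
Step 3: +4 new -> 19 infected
Step 4: +4 new -> 23 infected
Step 5: +6 new -> 29 infected
Step 6: +4 new -> 33 infected
Step 7: +1 new -> 34 infected
Step 8: +0 new -> 34 infected

Answer: 34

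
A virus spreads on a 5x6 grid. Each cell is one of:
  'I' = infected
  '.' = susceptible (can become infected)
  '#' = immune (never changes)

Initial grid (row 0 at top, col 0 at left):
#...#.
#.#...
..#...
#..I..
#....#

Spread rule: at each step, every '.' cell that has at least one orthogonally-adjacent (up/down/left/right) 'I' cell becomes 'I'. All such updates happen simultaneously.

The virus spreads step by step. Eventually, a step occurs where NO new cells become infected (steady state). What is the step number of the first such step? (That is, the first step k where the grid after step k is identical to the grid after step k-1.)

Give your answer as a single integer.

Answer: 6

Derivation:
Step 0 (initial): 1 infected
Step 1: +4 new -> 5 infected
Step 2: +6 new -> 11 infected
Step 3: +5 new -> 16 infected
Step 4: +4 new -> 20 infected
Step 5: +2 new -> 22 infected
Step 6: +0 new -> 22 infected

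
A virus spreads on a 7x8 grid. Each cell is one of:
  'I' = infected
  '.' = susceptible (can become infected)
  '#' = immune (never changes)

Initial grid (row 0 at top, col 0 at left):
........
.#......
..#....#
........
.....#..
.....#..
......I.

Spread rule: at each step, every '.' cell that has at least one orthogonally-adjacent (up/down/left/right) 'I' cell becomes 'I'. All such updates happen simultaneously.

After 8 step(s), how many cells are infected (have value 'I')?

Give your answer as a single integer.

Answer: 42

Derivation:
Step 0 (initial): 1 infected
Step 1: +3 new -> 4 infected
Step 2: +3 new -> 7 infected
Step 3: +4 new -> 11 infected
Step 4: +6 new -> 17 infected
Step 5: +6 new -> 23 infected
Step 6: +8 new -> 31 infected
Step 7: +7 new -> 38 infected
Step 8: +4 new -> 42 infected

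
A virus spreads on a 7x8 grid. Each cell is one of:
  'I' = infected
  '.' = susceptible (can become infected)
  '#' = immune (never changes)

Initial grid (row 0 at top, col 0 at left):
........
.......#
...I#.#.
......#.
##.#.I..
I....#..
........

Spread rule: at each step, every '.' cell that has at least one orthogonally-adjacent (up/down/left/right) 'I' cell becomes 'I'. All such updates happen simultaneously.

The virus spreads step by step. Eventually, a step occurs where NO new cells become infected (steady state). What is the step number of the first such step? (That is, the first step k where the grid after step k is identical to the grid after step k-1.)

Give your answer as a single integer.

Answer: 7

Derivation:
Step 0 (initial): 3 infected
Step 1: +8 new -> 11 infected
Step 2: +12 new -> 23 infected
Step 3: +13 new -> 36 infected
Step 4: +9 new -> 45 infected
Step 5: +2 new -> 47 infected
Step 6: +1 new -> 48 infected
Step 7: +0 new -> 48 infected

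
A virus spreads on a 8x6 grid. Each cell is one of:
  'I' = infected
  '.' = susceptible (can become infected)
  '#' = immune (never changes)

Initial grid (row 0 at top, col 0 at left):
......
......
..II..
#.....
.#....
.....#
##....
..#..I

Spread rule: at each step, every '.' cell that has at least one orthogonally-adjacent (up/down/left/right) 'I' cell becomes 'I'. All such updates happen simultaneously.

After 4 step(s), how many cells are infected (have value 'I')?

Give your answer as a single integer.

Step 0 (initial): 3 infected
Step 1: +8 new -> 11 infected
Step 2: +12 new -> 23 infected
Step 3: +10 new -> 33 infected
Step 4: +5 new -> 38 infected

Answer: 38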